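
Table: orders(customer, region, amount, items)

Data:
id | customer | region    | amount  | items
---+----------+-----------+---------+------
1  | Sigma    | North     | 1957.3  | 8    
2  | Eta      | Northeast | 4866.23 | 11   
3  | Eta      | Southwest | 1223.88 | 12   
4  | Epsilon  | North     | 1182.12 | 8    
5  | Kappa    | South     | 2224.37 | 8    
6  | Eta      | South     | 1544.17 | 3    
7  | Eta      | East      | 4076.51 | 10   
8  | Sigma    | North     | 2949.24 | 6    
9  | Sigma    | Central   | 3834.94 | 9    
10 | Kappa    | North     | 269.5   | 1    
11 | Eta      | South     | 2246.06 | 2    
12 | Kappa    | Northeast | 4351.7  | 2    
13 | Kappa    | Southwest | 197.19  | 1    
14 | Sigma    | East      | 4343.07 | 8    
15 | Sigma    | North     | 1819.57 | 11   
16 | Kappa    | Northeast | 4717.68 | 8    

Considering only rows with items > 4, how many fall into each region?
SELECT region, COUNT(*)
FROM orders
WHERE items > 4
GROUP BY region

Note: WHERE filters rows before grouping.

Result:
  Central: 1
  East: 2
  North: 4
  Northeast: 2
  South: 1
  Southwest: 1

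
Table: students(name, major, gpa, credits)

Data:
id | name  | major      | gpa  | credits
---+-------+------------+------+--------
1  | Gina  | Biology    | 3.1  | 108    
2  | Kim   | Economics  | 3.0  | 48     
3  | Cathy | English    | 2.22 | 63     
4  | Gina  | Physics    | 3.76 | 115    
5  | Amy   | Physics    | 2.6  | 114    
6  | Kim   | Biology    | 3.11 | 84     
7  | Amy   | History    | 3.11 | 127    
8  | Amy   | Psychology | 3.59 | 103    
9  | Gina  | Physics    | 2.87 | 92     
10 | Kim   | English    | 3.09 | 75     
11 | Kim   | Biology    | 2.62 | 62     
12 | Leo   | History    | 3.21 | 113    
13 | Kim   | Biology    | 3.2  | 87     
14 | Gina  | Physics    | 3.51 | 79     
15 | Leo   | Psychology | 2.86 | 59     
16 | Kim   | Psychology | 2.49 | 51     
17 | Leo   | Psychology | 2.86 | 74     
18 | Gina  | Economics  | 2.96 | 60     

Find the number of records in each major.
SELECT major, COUNT(*) as count
FROM students
GROUP BY major

Result:
  Biology: 4
  Economics: 2
  English: 2
  History: 2
  Physics: 4
  Psychology: 4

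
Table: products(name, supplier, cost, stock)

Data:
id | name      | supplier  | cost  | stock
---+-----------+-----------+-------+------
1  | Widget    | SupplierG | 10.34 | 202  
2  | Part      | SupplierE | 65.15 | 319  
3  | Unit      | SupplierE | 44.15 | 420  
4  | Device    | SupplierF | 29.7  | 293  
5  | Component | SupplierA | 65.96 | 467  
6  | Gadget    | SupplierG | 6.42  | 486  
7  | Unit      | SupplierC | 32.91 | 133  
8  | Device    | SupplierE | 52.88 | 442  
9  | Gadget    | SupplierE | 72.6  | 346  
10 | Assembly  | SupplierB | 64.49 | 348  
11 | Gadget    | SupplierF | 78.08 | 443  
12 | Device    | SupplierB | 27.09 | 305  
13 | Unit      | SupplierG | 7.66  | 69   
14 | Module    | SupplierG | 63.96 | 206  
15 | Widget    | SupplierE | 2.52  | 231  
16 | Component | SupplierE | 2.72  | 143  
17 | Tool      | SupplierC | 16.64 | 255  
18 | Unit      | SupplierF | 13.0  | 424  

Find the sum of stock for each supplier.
SELECT supplier, SUM(stock) as result
FROM products
GROUP BY supplier

Result:
  SupplierA: 467
  SupplierB: 653
  SupplierC: 388
  SupplierE: 1901
  SupplierF: 1160
  SupplierG: 963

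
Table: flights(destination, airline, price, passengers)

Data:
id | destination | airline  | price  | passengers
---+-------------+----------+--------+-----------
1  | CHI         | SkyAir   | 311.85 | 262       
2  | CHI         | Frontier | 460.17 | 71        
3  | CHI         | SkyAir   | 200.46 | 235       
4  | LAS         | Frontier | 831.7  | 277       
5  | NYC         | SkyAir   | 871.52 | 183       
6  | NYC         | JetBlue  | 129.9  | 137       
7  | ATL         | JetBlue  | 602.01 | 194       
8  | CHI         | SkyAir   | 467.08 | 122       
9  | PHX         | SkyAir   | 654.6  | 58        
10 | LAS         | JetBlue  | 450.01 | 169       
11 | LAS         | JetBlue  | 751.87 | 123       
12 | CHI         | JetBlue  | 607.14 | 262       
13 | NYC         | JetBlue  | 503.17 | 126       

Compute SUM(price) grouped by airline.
SELECT airline, SUM(price) as result
FROM flights
GROUP BY airline

Result:
  Frontier: 1291.87
  JetBlue: 3044.10
  SkyAir: 2505.51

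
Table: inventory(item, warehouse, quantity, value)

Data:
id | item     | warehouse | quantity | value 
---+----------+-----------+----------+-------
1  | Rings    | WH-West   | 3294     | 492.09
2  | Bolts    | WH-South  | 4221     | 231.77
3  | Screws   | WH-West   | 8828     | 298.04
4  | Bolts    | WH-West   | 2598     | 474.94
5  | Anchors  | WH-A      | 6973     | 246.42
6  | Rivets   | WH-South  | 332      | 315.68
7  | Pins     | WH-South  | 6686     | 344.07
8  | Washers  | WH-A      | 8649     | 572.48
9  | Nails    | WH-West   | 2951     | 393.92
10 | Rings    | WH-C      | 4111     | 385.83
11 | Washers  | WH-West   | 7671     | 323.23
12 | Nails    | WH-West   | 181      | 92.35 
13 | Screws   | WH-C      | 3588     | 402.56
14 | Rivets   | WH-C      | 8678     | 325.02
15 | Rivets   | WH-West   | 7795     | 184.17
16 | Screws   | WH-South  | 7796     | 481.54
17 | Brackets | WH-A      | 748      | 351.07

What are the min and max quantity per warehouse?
SELECT warehouse, MIN(quantity), MAX(quantity)
FROM inventory
GROUP BY warehouse

Result:
  WH-A: min=748, max=8649
  WH-C: min=3588, max=8678
  WH-South: min=332, max=7796
  WH-West: min=181, max=8828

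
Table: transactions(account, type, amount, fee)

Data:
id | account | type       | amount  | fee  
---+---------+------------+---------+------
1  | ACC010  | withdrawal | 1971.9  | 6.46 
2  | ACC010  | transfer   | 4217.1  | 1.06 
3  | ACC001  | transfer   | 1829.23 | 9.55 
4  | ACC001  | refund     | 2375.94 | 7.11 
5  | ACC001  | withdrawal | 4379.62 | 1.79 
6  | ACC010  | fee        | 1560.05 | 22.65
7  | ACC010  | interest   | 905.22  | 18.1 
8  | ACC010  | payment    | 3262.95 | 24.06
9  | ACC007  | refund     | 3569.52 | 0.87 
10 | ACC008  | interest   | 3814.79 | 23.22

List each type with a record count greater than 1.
SELECT type, COUNT(*) as cnt
FROM transactions
GROUP BY type
HAVING COUNT(*) > 1

Result:
  interest: 2
  refund: 2
  transfer: 2
  withdrawal: 2

Note: HAVING filters groups after aggregation, WHERE filters rows before.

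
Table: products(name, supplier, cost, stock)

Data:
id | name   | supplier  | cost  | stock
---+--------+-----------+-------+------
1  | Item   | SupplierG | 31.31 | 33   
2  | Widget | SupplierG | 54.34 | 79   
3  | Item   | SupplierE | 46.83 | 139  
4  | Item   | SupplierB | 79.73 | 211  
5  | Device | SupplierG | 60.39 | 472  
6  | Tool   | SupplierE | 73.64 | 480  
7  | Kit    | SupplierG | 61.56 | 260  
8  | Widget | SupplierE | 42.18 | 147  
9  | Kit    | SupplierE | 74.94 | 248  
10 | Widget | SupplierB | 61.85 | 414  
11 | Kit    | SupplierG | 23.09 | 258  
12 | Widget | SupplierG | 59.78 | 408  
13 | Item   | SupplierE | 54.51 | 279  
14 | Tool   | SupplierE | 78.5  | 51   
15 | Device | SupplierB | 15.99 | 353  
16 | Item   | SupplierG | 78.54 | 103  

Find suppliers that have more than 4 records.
SELECT supplier, COUNT(*) as cnt
FROM products
GROUP BY supplier
HAVING COUNT(*) > 4

Result:
  SupplierE: 6
  SupplierG: 7

Note: HAVING filters groups after aggregation, WHERE filters rows before.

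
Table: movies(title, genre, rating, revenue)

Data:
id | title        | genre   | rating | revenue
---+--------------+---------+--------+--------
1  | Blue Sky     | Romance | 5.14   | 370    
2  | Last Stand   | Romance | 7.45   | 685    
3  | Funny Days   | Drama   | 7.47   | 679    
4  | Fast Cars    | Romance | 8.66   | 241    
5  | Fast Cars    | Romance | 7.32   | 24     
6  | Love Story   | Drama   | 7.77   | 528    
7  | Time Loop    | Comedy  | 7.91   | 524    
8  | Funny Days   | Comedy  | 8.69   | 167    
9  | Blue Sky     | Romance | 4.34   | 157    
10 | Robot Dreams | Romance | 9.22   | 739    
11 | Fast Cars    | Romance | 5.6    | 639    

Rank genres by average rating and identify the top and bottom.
SELECT genre, AVG(rating)
FROM movies
GROUP BY genre
ORDER BY AVG(rating)

All groups:
  Romance: 6.82
  Drama: 7.62
  Comedy: 8.30

Highest: Comedy (8.30)
Lowest: Romance (6.82)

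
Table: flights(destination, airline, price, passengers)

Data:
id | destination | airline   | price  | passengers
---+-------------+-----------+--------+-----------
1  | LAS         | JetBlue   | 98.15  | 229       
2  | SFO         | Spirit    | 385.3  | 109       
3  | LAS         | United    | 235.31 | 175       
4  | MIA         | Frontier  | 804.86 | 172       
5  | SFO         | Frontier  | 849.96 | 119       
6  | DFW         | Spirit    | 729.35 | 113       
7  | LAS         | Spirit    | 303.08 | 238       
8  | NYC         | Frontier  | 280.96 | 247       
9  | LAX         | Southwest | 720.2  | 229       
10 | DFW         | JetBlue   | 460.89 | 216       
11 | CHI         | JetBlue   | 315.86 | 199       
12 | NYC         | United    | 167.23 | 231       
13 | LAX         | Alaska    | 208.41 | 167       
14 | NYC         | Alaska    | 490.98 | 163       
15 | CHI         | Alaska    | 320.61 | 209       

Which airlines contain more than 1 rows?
SELECT airline, COUNT(*) as cnt
FROM flights
GROUP BY airline
HAVING COUNT(*) > 1

Result:
  Alaska: 3
  Frontier: 3
  JetBlue: 3
  Spirit: 3
  United: 2

Note: HAVING filters groups after aggregation, WHERE filters rows before.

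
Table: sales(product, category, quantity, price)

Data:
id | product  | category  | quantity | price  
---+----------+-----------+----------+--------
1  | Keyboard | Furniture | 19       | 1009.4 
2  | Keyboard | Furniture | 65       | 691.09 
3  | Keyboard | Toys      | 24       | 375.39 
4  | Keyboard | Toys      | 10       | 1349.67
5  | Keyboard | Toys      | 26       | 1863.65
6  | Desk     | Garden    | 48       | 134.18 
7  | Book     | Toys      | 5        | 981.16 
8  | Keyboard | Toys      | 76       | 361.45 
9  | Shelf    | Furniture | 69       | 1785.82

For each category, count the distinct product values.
SELECT category, COUNT(DISTINCT product)
FROM sales
GROUP BY category

Result:
  Furniture: 2 distinct
  Garden: 1 distinct
  Toys: 2 distinct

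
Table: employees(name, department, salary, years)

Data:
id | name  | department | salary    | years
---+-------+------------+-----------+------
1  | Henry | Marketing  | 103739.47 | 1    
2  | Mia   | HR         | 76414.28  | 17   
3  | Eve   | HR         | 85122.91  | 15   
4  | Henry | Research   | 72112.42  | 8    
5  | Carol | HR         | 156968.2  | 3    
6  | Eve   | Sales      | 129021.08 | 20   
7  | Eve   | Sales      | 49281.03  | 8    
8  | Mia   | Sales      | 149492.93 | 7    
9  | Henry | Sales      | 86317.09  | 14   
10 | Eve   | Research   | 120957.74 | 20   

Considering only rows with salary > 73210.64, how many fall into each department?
SELECT department, COUNT(*)
FROM employees
WHERE salary > 73210.64
GROUP BY department

Note: WHERE filters rows before grouping.

Result:
  HR: 3
  Marketing: 1
  Research: 1
  Sales: 3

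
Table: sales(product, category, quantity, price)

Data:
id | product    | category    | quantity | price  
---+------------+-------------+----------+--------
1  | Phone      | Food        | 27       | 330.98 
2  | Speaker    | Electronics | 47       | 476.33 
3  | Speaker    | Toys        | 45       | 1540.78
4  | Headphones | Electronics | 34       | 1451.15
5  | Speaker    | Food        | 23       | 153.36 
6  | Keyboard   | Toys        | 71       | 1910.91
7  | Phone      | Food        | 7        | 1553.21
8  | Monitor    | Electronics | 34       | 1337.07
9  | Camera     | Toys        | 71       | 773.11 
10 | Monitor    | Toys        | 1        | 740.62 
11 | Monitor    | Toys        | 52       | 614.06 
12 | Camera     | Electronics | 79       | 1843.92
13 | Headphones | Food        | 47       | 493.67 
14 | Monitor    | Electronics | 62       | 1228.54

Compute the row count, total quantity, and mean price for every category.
SELECT category,
       COUNT(*) as cnt,
       SUM(quantity) as total_quantity,
       AVG(price) as avg_price
FROM sales
GROUP BY category

Result:
  Electronics: 5 records, 256 total quantity, 1267.40 avg price
  Food: 4 records, 104 total quantity, 632.81 avg price
  Toys: 5 records, 240 total quantity, 1115.90 avg price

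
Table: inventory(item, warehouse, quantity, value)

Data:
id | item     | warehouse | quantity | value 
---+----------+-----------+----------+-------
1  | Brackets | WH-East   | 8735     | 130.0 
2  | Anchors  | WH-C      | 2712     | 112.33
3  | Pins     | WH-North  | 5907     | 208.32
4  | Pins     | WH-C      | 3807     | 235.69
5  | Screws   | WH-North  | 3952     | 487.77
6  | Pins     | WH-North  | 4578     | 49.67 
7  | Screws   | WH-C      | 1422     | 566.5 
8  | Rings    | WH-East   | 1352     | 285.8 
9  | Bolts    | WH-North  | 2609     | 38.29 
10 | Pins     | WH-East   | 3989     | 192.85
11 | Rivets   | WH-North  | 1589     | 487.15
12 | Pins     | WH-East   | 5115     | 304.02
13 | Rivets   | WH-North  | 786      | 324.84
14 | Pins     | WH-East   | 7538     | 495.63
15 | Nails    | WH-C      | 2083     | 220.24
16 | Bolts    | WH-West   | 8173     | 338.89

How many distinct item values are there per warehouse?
SELECT warehouse, COUNT(DISTINCT item)
FROM inventory
GROUP BY warehouse

Result:
  WH-C: 4 distinct
  WH-East: 3 distinct
  WH-North: 4 distinct
  WH-West: 1 distinct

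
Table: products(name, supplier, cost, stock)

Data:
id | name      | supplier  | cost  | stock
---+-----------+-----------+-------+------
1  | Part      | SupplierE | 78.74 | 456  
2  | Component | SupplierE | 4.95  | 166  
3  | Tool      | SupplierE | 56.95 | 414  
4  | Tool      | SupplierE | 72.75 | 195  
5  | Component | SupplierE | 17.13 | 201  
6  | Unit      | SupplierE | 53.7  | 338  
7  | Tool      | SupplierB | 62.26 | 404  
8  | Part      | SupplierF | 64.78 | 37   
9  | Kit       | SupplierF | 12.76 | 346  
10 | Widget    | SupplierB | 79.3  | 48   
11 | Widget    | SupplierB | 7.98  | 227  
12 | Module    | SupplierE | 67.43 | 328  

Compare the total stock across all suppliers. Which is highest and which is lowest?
SELECT supplier, SUM(stock)
FROM products
GROUP BY supplier
ORDER BY SUM(stock)

All groups:
  SupplierF: 383
  SupplierB: 679
  SupplierE: 2098

Highest: SupplierE (2098)
Lowest: SupplierF (383)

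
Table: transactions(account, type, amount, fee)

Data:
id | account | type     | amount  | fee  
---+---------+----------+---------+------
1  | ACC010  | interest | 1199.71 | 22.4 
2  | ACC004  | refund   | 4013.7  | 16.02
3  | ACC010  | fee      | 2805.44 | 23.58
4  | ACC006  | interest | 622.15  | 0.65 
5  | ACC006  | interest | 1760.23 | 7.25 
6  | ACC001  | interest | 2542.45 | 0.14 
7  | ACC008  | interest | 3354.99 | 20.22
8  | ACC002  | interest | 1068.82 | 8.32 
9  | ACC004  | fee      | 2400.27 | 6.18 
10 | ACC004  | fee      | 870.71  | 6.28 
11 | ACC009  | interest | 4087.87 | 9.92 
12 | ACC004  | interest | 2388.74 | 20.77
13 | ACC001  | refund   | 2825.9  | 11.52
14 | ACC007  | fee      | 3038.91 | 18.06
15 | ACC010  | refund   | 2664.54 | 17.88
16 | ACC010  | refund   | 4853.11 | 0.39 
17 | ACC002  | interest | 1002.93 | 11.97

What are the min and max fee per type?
SELECT type, MIN(fee), MAX(fee)
FROM transactions
GROUP BY type

Result:
  fee: min=6.18, max=23.58
  interest: min=0.14, max=22.40
  refund: min=0.39, max=17.88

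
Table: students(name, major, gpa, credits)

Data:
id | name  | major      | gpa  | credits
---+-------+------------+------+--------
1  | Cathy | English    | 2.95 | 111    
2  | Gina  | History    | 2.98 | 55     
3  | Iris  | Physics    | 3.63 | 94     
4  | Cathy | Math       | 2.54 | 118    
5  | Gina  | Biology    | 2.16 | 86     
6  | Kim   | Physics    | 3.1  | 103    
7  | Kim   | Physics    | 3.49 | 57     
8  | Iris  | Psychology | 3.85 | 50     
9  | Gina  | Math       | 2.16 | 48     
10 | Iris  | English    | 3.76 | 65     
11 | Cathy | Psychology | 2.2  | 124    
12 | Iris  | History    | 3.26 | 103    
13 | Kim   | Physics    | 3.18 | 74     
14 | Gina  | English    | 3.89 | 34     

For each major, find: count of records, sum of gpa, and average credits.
SELECT major,
       COUNT(*) as cnt,
       SUM(gpa) as total_gpa,
       AVG(credits) as avg_credits
FROM students
GROUP BY major

Result:
  Biology: 1 records, 2.16 total gpa, 86.00 avg credits
  English: 3 records, 10.60 total gpa, 70.00 avg credits
  History: 2 records, 6.24 total gpa, 79.00 avg credits
  Math: 2 records, 4.70 total gpa, 83.00 avg credits
  Physics: 4 records, 13.40 total gpa, 82.00 avg credits
  Psychology: 2 records, 6.05 total gpa, 87.00 avg credits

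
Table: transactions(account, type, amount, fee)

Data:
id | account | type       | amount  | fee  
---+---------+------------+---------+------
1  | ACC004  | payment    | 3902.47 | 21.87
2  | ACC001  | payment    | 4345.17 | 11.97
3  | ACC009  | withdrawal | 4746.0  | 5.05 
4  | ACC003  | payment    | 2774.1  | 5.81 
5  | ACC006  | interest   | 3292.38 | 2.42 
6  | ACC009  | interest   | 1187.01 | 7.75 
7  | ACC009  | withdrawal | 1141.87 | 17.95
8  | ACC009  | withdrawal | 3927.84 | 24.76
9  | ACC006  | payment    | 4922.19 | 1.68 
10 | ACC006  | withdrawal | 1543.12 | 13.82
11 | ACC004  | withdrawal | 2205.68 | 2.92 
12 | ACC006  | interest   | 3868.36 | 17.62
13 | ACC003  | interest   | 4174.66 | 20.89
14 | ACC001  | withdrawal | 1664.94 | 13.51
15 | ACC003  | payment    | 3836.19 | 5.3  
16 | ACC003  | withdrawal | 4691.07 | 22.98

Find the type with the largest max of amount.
SELECT type, MAX(amount) as val
FROM transactions
GROUP BY type
ORDER BY val DESC
LIMIT 1

Result: payment with max(amount) = 4922.19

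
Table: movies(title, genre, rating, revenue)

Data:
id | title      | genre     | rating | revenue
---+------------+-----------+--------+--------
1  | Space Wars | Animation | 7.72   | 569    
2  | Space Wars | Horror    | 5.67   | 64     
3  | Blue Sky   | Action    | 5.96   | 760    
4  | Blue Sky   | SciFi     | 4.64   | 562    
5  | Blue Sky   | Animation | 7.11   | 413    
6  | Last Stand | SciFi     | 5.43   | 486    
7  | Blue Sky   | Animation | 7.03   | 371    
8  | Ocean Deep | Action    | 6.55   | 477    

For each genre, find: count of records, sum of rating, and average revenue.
SELECT genre,
       COUNT(*) as cnt,
       SUM(rating) as total_rating,
       AVG(revenue) as avg_revenue
FROM movies
GROUP BY genre

Result:
  Action: 2 records, 12.51 total rating, 618.50 avg revenue
  Animation: 3 records, 21.86 total rating, 451.00 avg revenue
  Horror: 1 records, 5.67 total rating, 64.00 avg revenue
  SciFi: 2 records, 10.07 total rating, 524.00 avg revenue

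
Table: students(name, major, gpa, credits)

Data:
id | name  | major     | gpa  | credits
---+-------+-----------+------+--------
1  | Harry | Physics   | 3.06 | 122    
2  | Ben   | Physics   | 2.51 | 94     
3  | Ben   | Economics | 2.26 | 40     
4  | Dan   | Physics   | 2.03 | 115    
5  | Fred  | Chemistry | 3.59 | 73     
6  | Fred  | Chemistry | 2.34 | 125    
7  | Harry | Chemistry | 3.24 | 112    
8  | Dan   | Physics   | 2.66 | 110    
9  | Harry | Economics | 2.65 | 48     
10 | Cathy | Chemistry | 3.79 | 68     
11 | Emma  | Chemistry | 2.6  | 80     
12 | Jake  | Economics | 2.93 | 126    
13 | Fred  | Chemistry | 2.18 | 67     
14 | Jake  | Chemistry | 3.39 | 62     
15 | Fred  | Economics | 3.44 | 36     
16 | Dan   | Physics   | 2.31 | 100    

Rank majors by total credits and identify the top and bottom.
SELECT major, SUM(credits)
FROM students
GROUP BY major
ORDER BY SUM(credits)

All groups:
  Economics: 250
  Physics: 541
  Chemistry: 587

Highest: Chemistry (587)
Lowest: Economics (250)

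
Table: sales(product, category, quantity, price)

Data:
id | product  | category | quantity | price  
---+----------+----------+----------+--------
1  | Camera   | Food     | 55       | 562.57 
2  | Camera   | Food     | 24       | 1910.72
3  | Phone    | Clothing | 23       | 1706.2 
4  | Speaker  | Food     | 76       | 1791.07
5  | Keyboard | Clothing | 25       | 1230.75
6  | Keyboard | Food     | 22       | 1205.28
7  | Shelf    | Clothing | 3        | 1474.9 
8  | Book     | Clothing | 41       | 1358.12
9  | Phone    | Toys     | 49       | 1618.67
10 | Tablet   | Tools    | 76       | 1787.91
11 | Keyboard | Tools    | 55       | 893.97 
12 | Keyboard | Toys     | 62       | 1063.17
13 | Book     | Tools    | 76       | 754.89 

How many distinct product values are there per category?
SELECT category, COUNT(DISTINCT product)
FROM sales
GROUP BY category

Result:
  Clothing: 4 distinct
  Food: 3 distinct
  Tools: 3 distinct
  Toys: 2 distinct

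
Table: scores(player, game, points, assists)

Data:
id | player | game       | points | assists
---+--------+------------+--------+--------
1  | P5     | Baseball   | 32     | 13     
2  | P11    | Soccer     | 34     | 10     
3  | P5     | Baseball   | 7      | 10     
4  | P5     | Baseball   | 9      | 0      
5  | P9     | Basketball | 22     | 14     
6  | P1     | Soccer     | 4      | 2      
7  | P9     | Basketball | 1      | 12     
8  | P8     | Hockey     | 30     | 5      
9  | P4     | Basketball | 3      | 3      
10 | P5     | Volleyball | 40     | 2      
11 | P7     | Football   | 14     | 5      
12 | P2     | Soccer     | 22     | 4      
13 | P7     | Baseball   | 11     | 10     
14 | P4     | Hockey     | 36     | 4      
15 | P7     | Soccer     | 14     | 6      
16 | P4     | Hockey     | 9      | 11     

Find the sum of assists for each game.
SELECT game, SUM(assists) as result
FROM scores
GROUP BY game

Result:
  Baseball: 33
  Basketball: 29
  Football: 5
  Hockey: 20
  Soccer: 22
  Volleyball: 2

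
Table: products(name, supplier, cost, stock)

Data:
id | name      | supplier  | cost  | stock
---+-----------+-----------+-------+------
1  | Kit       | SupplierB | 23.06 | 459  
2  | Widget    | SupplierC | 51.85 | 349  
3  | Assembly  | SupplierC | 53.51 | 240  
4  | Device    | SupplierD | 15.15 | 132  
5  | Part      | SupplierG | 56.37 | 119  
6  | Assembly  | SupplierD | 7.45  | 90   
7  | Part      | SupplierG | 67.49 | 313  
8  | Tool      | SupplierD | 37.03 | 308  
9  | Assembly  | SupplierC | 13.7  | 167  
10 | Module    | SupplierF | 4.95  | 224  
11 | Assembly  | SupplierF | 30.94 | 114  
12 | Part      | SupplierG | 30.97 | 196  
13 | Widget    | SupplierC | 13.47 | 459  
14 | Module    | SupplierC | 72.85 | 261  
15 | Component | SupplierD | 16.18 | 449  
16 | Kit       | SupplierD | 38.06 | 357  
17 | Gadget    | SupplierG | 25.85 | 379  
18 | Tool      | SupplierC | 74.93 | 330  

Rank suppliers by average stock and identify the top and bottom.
SELECT supplier, AVG(stock)
FROM products
GROUP BY supplier
ORDER BY AVG(stock)

All groups:
  SupplierF: 169.00
  SupplierG: 251.75
  SupplierD: 267.20
  SupplierC: 301.00
  SupplierB: 459.00

Highest: SupplierB (459.00)
Lowest: SupplierF (169.00)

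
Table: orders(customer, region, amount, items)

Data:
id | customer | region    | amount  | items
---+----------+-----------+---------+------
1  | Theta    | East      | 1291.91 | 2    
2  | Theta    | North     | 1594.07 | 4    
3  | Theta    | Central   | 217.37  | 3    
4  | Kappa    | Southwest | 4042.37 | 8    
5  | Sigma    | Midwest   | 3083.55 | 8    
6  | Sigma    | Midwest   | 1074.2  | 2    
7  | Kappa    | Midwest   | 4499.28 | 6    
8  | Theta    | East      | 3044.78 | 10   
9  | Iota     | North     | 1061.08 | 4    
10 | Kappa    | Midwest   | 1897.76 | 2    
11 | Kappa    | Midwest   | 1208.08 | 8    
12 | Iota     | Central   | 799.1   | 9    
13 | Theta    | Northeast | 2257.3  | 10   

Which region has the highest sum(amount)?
SELECT region, SUM(amount) as val
FROM orders
GROUP BY region
ORDER BY val DESC
LIMIT 1

Result: Midwest with sum(amount) = 11762.87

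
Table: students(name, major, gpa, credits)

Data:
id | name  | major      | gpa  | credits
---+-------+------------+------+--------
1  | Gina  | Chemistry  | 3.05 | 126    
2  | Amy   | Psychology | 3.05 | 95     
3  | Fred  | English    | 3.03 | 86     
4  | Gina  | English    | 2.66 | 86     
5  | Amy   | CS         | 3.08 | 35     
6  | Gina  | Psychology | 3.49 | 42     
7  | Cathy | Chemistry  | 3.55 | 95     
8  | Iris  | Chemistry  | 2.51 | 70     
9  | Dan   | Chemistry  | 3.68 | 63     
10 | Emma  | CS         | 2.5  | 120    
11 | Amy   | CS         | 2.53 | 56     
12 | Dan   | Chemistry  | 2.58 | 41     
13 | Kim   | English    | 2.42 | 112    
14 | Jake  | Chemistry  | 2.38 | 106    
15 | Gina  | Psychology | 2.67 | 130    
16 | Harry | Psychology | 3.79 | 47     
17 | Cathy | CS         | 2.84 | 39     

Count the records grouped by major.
SELECT major, COUNT(*) as count
FROM students
GROUP BY major

Result:
  CS: 4
  Chemistry: 6
  English: 3
  Psychology: 4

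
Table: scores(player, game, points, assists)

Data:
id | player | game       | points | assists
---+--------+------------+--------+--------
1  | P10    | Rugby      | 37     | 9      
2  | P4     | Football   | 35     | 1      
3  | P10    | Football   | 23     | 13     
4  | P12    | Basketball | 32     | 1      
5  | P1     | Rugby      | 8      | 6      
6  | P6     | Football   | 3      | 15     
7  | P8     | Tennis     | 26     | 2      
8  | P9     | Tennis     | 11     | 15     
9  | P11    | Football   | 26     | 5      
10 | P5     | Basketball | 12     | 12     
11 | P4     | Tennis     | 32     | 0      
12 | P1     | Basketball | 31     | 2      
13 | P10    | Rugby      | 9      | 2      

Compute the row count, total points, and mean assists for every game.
SELECT game,
       COUNT(*) as cnt,
       SUM(points) as total_points,
       AVG(assists) as avg_assists
FROM scores
GROUP BY game

Result:
  Basketball: 3 records, 75 total points, 5.00 avg assists
  Football: 4 records, 87 total points, 8.50 avg assists
  Rugby: 3 records, 54 total points, 5.67 avg assists
  Tennis: 3 records, 69 total points, 5.67 avg assists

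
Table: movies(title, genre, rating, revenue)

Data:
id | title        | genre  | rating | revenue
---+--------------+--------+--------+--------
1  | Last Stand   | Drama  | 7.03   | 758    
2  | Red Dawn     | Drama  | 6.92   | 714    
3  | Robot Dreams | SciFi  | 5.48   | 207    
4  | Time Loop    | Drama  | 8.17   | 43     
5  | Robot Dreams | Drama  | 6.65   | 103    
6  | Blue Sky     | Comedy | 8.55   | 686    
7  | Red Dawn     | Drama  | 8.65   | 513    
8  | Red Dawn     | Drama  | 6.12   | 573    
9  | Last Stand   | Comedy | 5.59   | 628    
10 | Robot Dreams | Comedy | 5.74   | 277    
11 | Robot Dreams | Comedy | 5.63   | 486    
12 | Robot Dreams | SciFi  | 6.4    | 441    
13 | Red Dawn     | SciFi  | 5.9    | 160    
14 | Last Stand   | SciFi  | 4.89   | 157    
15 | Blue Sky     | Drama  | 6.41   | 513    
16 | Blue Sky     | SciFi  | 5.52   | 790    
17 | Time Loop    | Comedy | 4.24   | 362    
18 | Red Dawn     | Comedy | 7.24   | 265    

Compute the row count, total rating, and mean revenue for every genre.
SELECT genre,
       COUNT(*) as cnt,
       SUM(rating) as total_rating,
       AVG(revenue) as avg_revenue
FROM movies
GROUP BY genre

Result:
  Comedy: 6 records, 36.99 total rating, 450.67 avg revenue
  Drama: 7 records, 49.95 total rating, 459.57 avg revenue
  SciFi: 5 records, 28.19 total rating, 351.00 avg revenue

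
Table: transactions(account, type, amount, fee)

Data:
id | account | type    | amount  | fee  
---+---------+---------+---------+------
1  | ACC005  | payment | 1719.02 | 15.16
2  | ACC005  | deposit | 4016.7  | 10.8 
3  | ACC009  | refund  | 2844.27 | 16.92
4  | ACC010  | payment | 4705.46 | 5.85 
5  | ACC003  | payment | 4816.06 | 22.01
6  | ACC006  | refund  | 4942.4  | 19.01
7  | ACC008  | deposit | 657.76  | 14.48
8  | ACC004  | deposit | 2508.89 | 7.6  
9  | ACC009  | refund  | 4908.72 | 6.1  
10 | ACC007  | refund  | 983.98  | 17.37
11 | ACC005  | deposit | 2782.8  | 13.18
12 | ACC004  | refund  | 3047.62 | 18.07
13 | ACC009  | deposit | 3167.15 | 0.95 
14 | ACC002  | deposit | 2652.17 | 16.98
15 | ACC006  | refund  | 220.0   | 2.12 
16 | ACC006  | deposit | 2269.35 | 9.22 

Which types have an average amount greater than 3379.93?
SELECT type, AVG(amount)
FROM transactions
GROUP BY type
HAVING AVG(amount) > 3379.93

Result:
  payment: avg=3746.85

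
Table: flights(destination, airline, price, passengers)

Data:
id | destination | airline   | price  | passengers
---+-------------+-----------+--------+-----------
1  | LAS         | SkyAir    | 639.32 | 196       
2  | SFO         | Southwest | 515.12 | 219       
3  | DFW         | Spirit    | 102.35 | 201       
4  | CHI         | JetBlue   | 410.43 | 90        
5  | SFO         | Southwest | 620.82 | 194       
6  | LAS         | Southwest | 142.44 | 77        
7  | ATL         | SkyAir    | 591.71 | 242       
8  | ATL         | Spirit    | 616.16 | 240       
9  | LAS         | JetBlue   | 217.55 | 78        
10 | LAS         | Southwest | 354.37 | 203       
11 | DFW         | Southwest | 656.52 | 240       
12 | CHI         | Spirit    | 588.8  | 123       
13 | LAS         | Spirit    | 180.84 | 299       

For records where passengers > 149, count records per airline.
SELECT airline, COUNT(*)
FROM flights
WHERE passengers > 149
GROUP BY airline

Note: WHERE filters rows before grouping.

Result:
  SkyAir: 2
  Southwest: 4
  Spirit: 3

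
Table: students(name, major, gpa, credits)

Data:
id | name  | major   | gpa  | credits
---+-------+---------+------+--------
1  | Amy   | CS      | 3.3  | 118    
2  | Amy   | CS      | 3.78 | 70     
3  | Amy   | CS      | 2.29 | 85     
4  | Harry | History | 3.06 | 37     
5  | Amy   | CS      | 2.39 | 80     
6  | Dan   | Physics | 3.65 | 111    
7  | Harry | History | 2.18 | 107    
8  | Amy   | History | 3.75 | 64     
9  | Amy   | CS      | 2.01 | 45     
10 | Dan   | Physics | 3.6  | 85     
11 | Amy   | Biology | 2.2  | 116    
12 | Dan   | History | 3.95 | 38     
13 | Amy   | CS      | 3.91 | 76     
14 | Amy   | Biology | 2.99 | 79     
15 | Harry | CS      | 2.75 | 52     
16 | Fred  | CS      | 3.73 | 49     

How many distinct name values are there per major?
SELECT major, COUNT(DISTINCT name)
FROM students
GROUP BY major

Result:
  Biology: 1 distinct
  CS: 3 distinct
  History: 3 distinct
  Physics: 1 distinct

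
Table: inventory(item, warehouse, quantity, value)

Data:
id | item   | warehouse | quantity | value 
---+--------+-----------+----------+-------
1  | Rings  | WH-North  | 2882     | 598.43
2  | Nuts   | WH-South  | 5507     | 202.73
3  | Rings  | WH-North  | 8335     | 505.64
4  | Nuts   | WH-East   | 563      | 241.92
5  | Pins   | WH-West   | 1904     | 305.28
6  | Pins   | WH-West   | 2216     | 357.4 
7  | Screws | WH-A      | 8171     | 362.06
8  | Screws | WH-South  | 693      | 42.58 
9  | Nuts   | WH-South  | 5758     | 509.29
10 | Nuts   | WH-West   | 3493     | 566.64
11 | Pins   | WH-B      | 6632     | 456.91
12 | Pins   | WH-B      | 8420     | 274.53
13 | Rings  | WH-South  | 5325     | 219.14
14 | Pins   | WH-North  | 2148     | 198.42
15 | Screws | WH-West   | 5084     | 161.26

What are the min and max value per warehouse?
SELECT warehouse, MIN(value), MAX(value)
FROM inventory
GROUP BY warehouse

Result:
  WH-A: min=362.06, max=362.06
  WH-B: min=274.53, max=456.91
  WH-East: min=241.92, max=241.92
  WH-North: min=198.42, max=598.43
  WH-South: min=42.58, max=509.29
  WH-West: min=161.26, max=566.64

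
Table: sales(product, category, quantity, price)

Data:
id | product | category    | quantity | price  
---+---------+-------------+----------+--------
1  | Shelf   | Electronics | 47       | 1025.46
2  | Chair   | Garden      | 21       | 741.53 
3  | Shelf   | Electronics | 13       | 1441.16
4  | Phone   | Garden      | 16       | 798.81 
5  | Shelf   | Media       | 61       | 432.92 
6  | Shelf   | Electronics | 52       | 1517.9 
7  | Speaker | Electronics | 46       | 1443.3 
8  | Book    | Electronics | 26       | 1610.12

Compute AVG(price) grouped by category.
SELECT category, AVG(price) as result
FROM sales
GROUP BY category

Result:
  Electronics: 1407.59
  Garden: 770.17
  Media: 432.92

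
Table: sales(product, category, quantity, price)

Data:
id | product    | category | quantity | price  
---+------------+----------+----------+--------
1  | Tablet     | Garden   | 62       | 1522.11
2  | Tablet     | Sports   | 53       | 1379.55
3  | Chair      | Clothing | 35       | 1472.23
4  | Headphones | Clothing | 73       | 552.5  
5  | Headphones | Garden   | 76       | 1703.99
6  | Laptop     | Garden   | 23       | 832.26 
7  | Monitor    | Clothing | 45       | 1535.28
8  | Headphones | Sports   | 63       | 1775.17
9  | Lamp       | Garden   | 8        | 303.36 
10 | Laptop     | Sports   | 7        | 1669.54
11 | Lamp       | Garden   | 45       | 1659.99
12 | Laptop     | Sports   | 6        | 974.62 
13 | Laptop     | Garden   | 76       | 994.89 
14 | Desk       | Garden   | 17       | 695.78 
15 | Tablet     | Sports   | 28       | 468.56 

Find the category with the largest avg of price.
SELECT category, AVG(price) as val
FROM sales
GROUP BY category
ORDER BY val DESC
LIMIT 1

Result: Sports with avg(price) = 1253.49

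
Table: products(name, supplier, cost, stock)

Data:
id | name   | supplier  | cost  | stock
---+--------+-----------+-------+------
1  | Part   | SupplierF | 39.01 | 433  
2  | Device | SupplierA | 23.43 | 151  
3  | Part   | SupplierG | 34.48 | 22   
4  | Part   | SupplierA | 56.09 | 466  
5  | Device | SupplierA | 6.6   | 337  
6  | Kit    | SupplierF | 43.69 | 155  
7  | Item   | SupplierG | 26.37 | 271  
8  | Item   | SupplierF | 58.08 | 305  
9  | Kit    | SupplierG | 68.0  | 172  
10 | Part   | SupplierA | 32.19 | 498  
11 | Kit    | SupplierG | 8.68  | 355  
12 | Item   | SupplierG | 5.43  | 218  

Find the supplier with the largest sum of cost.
SELECT supplier, SUM(cost) as val
FROM products
GROUP BY supplier
ORDER BY val DESC
LIMIT 1

Result: SupplierG with sum(cost) = 142.96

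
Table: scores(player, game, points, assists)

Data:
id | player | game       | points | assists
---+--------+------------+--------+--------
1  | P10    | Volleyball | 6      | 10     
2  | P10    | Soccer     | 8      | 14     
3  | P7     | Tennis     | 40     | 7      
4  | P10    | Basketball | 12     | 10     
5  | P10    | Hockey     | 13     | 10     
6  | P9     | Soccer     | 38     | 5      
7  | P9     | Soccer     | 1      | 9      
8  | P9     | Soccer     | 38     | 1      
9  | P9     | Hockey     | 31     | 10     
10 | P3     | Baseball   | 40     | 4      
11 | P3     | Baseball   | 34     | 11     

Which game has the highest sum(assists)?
SELECT game, SUM(assists) as val
FROM scores
GROUP BY game
ORDER BY val DESC
LIMIT 1

Result: Soccer with sum(assists) = 29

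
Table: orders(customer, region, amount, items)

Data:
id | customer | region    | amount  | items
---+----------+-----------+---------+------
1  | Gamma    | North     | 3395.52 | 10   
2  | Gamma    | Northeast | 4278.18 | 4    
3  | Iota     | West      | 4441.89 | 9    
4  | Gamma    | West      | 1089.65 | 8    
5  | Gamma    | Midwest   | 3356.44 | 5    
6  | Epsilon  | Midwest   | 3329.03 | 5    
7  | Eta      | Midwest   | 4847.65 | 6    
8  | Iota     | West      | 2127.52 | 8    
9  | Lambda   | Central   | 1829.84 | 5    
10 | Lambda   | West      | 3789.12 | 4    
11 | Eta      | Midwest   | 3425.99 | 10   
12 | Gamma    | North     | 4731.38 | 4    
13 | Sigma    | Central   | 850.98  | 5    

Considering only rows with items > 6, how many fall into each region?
SELECT region, COUNT(*)
FROM orders
WHERE items > 6
GROUP BY region

Note: WHERE filters rows before grouping.

Result:
  Midwest: 1
  North: 1
  West: 3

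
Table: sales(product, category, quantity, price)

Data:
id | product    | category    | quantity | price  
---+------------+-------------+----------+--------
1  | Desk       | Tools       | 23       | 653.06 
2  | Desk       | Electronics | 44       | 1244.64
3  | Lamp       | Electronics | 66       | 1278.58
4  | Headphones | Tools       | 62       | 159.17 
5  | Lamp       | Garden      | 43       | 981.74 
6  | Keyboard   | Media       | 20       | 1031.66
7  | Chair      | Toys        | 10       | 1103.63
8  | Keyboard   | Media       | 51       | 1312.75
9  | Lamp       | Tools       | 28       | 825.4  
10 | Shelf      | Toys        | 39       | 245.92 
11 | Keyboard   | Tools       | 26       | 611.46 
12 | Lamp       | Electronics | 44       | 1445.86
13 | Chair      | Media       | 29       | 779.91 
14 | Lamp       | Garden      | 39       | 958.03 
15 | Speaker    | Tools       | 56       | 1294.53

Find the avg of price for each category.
SELECT category, AVG(price) as result
FROM sales
GROUP BY category

Result:
  Electronics: 1323.03
  Garden: 969.89
  Media: 1041.44
  Tools: 708.72
  Toys: 674.78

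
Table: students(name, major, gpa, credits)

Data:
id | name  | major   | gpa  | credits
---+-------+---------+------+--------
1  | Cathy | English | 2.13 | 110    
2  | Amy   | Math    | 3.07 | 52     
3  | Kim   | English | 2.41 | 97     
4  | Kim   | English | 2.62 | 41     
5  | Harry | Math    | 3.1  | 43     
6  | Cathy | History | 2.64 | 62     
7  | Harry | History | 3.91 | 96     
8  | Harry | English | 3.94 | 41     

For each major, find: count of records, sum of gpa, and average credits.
SELECT major,
       COUNT(*) as cnt,
       SUM(gpa) as total_gpa,
       AVG(credits) as avg_credits
FROM students
GROUP BY major

Result:
  English: 4 records, 11.10 total gpa, 72.25 avg credits
  History: 2 records, 6.55 total gpa, 79.00 avg credits
  Math: 2 records, 6.17 total gpa, 47.50 avg credits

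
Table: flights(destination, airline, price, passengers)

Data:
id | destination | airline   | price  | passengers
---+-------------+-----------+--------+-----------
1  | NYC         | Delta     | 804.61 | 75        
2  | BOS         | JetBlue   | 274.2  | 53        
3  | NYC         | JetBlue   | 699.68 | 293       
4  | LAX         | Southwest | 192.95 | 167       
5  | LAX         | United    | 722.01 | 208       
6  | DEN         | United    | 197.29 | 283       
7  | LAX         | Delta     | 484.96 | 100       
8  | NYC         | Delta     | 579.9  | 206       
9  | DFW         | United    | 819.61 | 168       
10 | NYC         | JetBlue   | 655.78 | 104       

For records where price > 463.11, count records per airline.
SELECT airline, COUNT(*)
FROM flights
WHERE price > 463.11
GROUP BY airline

Note: WHERE filters rows before grouping.

Result:
  Delta: 3
  JetBlue: 2
  United: 2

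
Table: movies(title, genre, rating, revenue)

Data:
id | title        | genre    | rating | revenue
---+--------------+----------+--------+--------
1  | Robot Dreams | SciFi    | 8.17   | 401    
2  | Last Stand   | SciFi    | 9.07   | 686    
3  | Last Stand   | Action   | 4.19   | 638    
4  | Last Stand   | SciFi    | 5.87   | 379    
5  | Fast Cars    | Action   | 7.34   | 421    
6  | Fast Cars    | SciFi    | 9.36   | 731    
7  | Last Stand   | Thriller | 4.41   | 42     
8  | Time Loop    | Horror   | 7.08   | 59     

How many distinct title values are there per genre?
SELECT genre, COUNT(DISTINCT title)
FROM movies
GROUP BY genre

Result:
  Action: 2 distinct
  Horror: 1 distinct
  SciFi: 3 distinct
  Thriller: 1 distinct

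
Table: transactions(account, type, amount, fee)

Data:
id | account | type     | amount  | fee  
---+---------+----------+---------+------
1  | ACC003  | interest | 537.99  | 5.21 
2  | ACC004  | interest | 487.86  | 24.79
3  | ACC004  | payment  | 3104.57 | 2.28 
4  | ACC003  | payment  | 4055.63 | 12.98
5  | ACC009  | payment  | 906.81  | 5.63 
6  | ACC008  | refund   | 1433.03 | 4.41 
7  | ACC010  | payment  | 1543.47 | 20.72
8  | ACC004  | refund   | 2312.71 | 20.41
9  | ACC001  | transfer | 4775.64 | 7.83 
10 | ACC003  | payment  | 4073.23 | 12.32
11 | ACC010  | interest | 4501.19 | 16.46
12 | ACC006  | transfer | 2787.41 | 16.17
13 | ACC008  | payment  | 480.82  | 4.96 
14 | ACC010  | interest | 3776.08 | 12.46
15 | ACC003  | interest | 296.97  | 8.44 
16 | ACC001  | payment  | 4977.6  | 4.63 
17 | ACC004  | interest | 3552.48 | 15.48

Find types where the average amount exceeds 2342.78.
SELECT type, AVG(amount)
FROM transactions
GROUP BY type
HAVING AVG(amount) > 2342.78

Result:
  payment: avg=2734.59
  transfer: avg=3781.53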